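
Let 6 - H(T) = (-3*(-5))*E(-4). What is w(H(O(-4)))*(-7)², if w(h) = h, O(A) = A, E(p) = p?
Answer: 3234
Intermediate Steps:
H(T) = 66 (H(T) = 6 - (-3*(-5))*(-4) = 6 - 15*(-4) = 6 - 1*(-60) = 6 + 60 = 66)
w(H(O(-4)))*(-7)² = 66*(-7)² = 66*49 = 3234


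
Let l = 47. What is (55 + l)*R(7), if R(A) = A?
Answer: 714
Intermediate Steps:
(55 + l)*R(7) = (55 + 47)*7 = 102*7 = 714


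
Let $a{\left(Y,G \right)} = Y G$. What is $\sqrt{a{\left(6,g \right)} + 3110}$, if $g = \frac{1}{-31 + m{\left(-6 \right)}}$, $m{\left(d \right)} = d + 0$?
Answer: $\frac{2 \sqrt{1064342}}{37} \approx 55.766$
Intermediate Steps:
$m{\left(d \right)} = d$
$g = - \frac{1}{37}$ ($g = \frac{1}{-31 - 6} = \frac{1}{-37} = - \frac{1}{37} \approx -0.027027$)
$a{\left(Y,G \right)} = G Y$
$\sqrt{a{\left(6,g \right)} + 3110} = \sqrt{\left(- \frac{1}{37}\right) 6 + 3110} = \sqrt{- \frac{6}{37} + 3110} = \sqrt{\frac{115064}{37}} = \frac{2 \sqrt{1064342}}{37}$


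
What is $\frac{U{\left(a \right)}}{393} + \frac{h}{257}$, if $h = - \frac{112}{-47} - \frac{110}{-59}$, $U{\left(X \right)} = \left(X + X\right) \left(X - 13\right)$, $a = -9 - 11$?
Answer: $\frac{315113758}{93358591} \approx 3.3753$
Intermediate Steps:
$a = -20$
$U{\left(X \right)} = 2 X \left(-13 + X\right)$
$h = \frac{11778}{2773}$ ($h = \left(-112\right) \left(- \frac{1}{47}\right) - - \frac{110}{59} = \frac{112}{47} + \frac{110}{59} = \frac{11778}{2773} \approx 4.2474$)
$\frac{U{\left(a \right)}}{393} + \frac{h}{257} = \frac{2 \left(-20\right) \left(-13 - 20\right)}{393} + \frac{11778}{2773 \cdot 257} = 2 \left(-20\right) \left(-33\right) \frac{1}{393} + \frac{11778}{2773} \cdot \frac{1}{257} = 1320 \cdot \frac{1}{393} + \frac{11778}{712661} = \frac{440}{131} + \frac{11778}{712661} = \frac{315113758}{93358591}$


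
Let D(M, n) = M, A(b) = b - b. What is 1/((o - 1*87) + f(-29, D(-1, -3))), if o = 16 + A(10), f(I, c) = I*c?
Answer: -1/42 ≈ -0.023810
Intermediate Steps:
A(b) = 0
o = 16 (o = 16 + 0 = 16)
1/((o - 1*87) + f(-29, D(-1, -3))) = 1/((16 - 1*87) - 29*(-1)) = 1/((16 - 87) + 29) = 1/(-71 + 29) = 1/(-42) = -1/42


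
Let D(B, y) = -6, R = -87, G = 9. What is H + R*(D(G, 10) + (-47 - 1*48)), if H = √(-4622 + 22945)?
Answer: 8787 + √18323 ≈ 8922.4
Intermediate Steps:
H = √18323 ≈ 135.36
H + R*(D(G, 10) + (-47 - 1*48)) = √18323 - 87*(-6 + (-47 - 1*48)) = √18323 - 87*(-6 + (-47 - 48)) = √18323 - 87*(-6 - 95) = √18323 - 87*(-101) = √18323 + 8787 = 8787 + √18323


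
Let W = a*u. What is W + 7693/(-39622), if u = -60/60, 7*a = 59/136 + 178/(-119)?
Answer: -5604155/132020504 ≈ -0.042449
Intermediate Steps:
a = -1011/6664 (a = (59/136 + 178/(-119))/7 = (59*(1/136) + 178*(-1/119))/7 = (59/136 - 178/119)/7 = (1/7)*(-1011/952) = -1011/6664 ≈ -0.15171)
u = -1 (u = -60*1/60 = -1)
W = 1011/6664 (W = -1011/6664*(-1) = 1011/6664 ≈ 0.15171)
W + 7693/(-39622) = 1011/6664 + 7693/(-39622) = 1011/6664 + 7693*(-1/39622) = 1011/6664 - 7693/39622 = -5604155/132020504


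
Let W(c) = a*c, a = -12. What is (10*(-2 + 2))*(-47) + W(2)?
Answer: -24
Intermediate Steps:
W(c) = -12*c
(10*(-2 + 2))*(-47) + W(2) = (10*(-2 + 2))*(-47) - 12*2 = (10*0)*(-47) - 24 = 0*(-47) - 24 = 0 - 24 = -24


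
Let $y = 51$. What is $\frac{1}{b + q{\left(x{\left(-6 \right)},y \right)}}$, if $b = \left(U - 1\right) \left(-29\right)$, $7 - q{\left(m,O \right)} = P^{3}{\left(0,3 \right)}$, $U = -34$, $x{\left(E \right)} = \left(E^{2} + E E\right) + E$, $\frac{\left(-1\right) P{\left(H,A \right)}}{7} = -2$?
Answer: $- \frac{1}{1722} \approx -0.00058072$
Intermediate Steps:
$P{\left(H,A \right)} = 14$ ($P{\left(H,A \right)} = \left(-7\right) \left(-2\right) = 14$)
$x{\left(E \right)} = E + 2 E^{2}$ ($x{\left(E \right)} = \left(E^{2} + E^{2}\right) + E = 2 E^{2} + E = E + 2 E^{2}$)
$q{\left(m,O \right)} = -2737$ ($q{\left(m,O \right)} = 7 - 14^{3} = 7 - 2744 = -2737$)
$b = 1015$ ($b = \left(-34 - 1\right) \left(-29\right) = \left(-35\right) \left(-29\right) = 1015$)
$\frac{1}{b + q{\left(x{\left(-6 \right)},y \right)}} = \frac{1}{1015 - 2737} = \frac{1}{-1722} = - \frac{1}{1722}$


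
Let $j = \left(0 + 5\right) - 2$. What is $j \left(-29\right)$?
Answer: $-87$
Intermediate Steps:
$j = 3$ ($j = 5 - 2 = 3$)
$j \left(-29\right) = 3 \left(-29\right) = -87$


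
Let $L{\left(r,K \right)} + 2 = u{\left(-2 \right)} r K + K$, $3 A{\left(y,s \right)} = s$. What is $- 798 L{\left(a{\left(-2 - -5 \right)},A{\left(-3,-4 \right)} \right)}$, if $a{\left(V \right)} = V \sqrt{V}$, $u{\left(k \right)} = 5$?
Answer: $2660 + 15960 \sqrt{3} \approx 30304.0$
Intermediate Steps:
$A{\left(y,s \right)} = \frac{s}{3}$
$a{\left(V \right)} = V^{\frac{3}{2}}$
$L{\left(r,K \right)} = -2 + K + 5 K r$ ($L{\left(r,K \right)} = -2 + \left(5 r K + K\right) = -2 + \left(5 K r + K\right) = -2 + \left(K + 5 K r\right) = -2 + K + 5 K r$)
$- 798 L{\left(a{\left(-2 - -5 \right)},A{\left(-3,-4 \right)} \right)} = - 798 \left(-2 + \frac{1}{3} \left(-4\right) + 5 \cdot \frac{1}{3} \left(-4\right) \left(-2 - -5\right)^{\frac{3}{2}}\right) = - 798 \left(-2 - \frac{4}{3} + 5 \left(- \frac{4}{3}\right) \left(-2 + 5\right)^{\frac{3}{2}}\right) = - 798 \left(-2 - \frac{4}{3} + 5 \left(- \frac{4}{3}\right) 3^{\frac{3}{2}}\right) = - 798 \left(-2 - \frac{4}{3} + 5 \left(- \frac{4}{3}\right) 3 \sqrt{3}\right) = - 798 \left(-2 - \frac{4}{3} - 20 \sqrt{3}\right) = - 798 \left(- \frac{10}{3} - 20 \sqrt{3}\right) = 2660 + 15960 \sqrt{3}$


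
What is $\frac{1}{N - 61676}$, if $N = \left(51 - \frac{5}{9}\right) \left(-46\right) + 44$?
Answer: $- \frac{9}{575572} \approx -1.5637 \cdot 10^{-5}$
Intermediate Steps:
$N = - \frac{20488}{9}$ ($N = \left(51 - 5 \cdot \frac{1}{9}\right) \left(-46\right) + 44 = \left(51 - \frac{5}{9}\right) \left(-46\right) + 44 = \frac{454}{9} \left(-46\right) + 44 = - \frac{20884}{9} + 44 = - \frac{20488}{9} \approx -2276.4$)
$\frac{1}{N - 61676} = \frac{1}{- \frac{20488}{9} - 61676} = \frac{1}{- \frac{575572}{9}} = - \frac{9}{575572}$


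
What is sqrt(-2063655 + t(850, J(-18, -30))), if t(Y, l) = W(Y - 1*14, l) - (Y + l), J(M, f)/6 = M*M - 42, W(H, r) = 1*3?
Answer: 13*I*sqrt(12226) ≈ 1437.4*I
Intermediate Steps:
W(H, r) = 3
J(M, f) = -252 + 6*M**2 (J(M, f) = 6*(M*M - 42) = 6*(M**2 - 42) = 6*(-42 + M**2) = -252 + 6*M**2)
t(Y, l) = 3 - Y - l (t(Y, l) = 3 - (Y + l) = 3 + (-Y - l) = 3 - Y - l)
sqrt(-2063655 + t(850, J(-18, -30))) = sqrt(-2063655 + (3 - 1*850 - (-252 + 6*(-18)**2))) = sqrt(-2063655 + (3 - 850 - (-252 + 6*324))) = sqrt(-2063655 + (3 - 850 - (-252 + 1944))) = sqrt(-2063655 + (3 - 850 - 1*1692)) = sqrt(-2063655 + (3 - 850 - 1692)) = sqrt(-2063655 - 2539) = sqrt(-2066194) = 13*I*sqrt(12226)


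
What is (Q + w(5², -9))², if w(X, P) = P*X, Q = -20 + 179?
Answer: 4356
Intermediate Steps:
Q = 159
(Q + w(5², -9))² = (159 - 9*5²)² = (159 - 9*25)² = (159 - 225)² = (-66)² = 4356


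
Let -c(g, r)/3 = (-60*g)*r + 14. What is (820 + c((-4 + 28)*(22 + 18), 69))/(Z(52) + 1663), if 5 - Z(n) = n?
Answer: 5961989/808 ≈ 7378.7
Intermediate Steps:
c(g, r) = -42 + 180*g*r (c(g, r) = -3*((-60*g)*r + 14) = -3*(-60*g*r + 14) = -3*(14 - 60*g*r) = -42 + 180*g*r)
Z(n) = 5 - n
(820 + c((-4 + 28)*(22 + 18), 69))/(Z(52) + 1663) = (820 + (-42 + 180*((-4 + 28)*(22 + 18))*69))/((5 - 1*52) + 1663) = (820 + (-42 + 180*(24*40)*69))/((5 - 52) + 1663) = (820 + (-42 + 180*960*69))/(-47 + 1663) = (820 + (-42 + 11923200))/1616 = (820 + 11923158)*(1/1616) = 11923978*(1/1616) = 5961989/808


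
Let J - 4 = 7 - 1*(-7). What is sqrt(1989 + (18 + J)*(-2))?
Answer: 3*sqrt(213) ≈ 43.784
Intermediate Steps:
J = 18 (J = 4 + (7 - 1*(-7)) = 4 + (7 + 7) = 4 + 14 = 18)
sqrt(1989 + (18 + J)*(-2)) = sqrt(1989 + (18 + 18)*(-2)) = sqrt(1989 + 36*(-2)) = sqrt(1989 - 72) = sqrt(1917) = 3*sqrt(213)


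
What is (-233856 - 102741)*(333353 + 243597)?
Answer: -194199639150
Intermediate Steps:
(-233856 - 102741)*(333353 + 243597) = -336597*576950 = -194199639150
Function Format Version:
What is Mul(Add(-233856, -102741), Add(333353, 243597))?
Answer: -194199639150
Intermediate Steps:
Mul(Add(-233856, -102741), Add(333353, 243597)) = Mul(-336597, 576950) = -194199639150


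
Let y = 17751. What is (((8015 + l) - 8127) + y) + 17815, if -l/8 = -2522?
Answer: 55630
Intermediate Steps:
l = 20176 (l = -8*(-2522) = 20176)
(((8015 + l) - 8127) + y) + 17815 = (((8015 + 20176) - 8127) + 17751) + 17815 = ((28191 - 8127) + 17751) + 17815 = (20064 + 17751) + 17815 = 37815 + 17815 = 55630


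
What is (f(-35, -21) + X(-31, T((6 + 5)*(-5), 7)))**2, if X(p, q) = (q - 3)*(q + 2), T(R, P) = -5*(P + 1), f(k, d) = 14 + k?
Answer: 2601769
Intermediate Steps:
T(R, P) = -5 - 5*P (T(R, P) = -5*(1 + P) = -5 - 5*P)
X(p, q) = (-3 + q)*(2 + q)
(f(-35, -21) + X(-31, T((6 + 5)*(-5), 7)))**2 = ((14 - 35) + (-6 + (-5 - 5*7)**2 - (-5 - 5*7)))**2 = (-21 + (-6 + (-5 - 35)**2 - (-5 - 35)))**2 = (-21 + (-6 + (-40)**2 - 1*(-40)))**2 = (-21 + (-6 + 1600 + 40))**2 = (-21 + 1634)**2 = 1613**2 = 2601769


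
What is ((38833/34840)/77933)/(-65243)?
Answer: -38833/177146861929960 ≈ -2.1921e-10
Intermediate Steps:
((38833/34840)/77933)/(-65243) = ((38833*(1/34840))*(1/77933))*(-1/65243) = ((38833/34840)*(1/77933))*(-1/65243) = (38833/2715185720)*(-1/65243) = -38833/177146861929960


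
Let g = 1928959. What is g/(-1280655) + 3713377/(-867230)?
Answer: -1285681187101/222124487130 ≈ -5.7881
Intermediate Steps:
g/(-1280655) + 3713377/(-867230) = 1928959/(-1280655) + 3713377/(-867230) = 1928959*(-1/1280655) + 3713377*(-1/867230) = -1928959/1280655 - 3713377/867230 = -1285681187101/222124487130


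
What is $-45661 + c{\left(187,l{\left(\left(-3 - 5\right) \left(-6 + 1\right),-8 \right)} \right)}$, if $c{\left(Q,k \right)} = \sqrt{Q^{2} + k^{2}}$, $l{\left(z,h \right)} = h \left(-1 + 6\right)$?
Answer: $-45661 + \sqrt{36569} \approx -45470.0$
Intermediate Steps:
$l{\left(z,h \right)} = 5 h$ ($l{\left(z,h \right)} = h 5 = 5 h$)
$-45661 + c{\left(187,l{\left(\left(-3 - 5\right) \left(-6 + 1\right),-8 \right)} \right)} = -45661 + \sqrt{187^{2} + \left(5 \left(-8\right)\right)^{2}} = -45661 + \sqrt{34969 + \left(-40\right)^{2}} = -45661 + \sqrt{34969 + 1600} = -45661 + \sqrt{36569}$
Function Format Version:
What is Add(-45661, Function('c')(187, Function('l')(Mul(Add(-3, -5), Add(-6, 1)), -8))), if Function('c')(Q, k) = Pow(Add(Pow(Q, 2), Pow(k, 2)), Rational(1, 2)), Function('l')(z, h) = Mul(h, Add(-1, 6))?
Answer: Add(-45661, Pow(36569, Rational(1, 2))) ≈ -45470.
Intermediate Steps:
Function('l')(z, h) = Mul(5, h) (Function('l')(z, h) = Mul(h, 5) = Mul(5, h))
Add(-45661, Function('c')(187, Function('l')(Mul(Add(-3, -5), Add(-6, 1)), -8))) = Add(-45661, Pow(Add(Pow(187, 2), Pow(Mul(5, -8), 2)), Rational(1, 2))) = Add(-45661, Pow(Add(34969, Pow(-40, 2)), Rational(1, 2))) = Add(-45661, Pow(Add(34969, 1600), Rational(1, 2))) = Add(-45661, Pow(36569, Rational(1, 2)))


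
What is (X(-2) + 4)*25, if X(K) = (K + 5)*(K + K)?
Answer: -200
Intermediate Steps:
X(K) = 2*K*(5 + K) (X(K) = (5 + K)*(2*K) = 2*K*(5 + K))
(X(-2) + 4)*25 = (2*(-2)*(5 - 2) + 4)*25 = (2*(-2)*3 + 4)*25 = (-12 + 4)*25 = -8*25 = -200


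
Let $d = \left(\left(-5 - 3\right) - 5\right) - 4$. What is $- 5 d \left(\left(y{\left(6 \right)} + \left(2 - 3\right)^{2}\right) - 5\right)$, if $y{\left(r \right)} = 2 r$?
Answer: $680$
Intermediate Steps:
$d = -17$ ($d = \left(-8 - 5\right) - 4 = -13 - 4 = -17$)
$- 5 d \left(\left(y{\left(6 \right)} + \left(2 - 3\right)^{2}\right) - 5\right) = \left(-5\right) \left(-17\right) \left(\left(2 \cdot 6 + \left(2 - 3\right)^{2}\right) - 5\right) = 85 \left(\left(12 + \left(-1\right)^{2}\right) - 5\right) = 85 \left(\left(12 + 1\right) - 5\right) = 85 \left(13 - 5\right) = 85 \cdot 8 = 680$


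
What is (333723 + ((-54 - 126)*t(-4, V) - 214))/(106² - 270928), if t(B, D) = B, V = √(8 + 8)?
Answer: -17591/13668 ≈ -1.2870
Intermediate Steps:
V = 4 (V = √16 = 4)
(333723 + ((-54 - 126)*t(-4, V) - 214))/(106² - 270928) = (333723 + ((-54 - 126)*(-4) - 214))/(106² - 270928) = (333723 + (-180*(-4) - 214))/(11236 - 270928) = (333723 + (720 - 214))/(-259692) = (333723 + 506)*(-1/259692) = 334229*(-1/259692) = -17591/13668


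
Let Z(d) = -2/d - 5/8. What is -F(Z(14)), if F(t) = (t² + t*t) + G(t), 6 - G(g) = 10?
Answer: 4423/1568 ≈ 2.8208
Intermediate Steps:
Z(d) = -5/8 - 2/d (Z(d) = -2/d - 5*⅛ = -2/d - 5/8 = -5/8 - 2/d)
G(g) = -4 (G(g) = 6 - 1*10 = 6 - 10 = -4)
F(t) = -4 + 2*t² (F(t) = (t² + t*t) - 4 = (t² + t²) - 4 = 2*t² - 4 = -4 + 2*t²)
-F(Z(14)) = -(-4 + 2*(-5/8 - 2/14)²) = -(-4 + 2*(-5/8 - 2*1/14)²) = -(-4 + 2*(-5/8 - ⅐)²) = -(-4 + 2*(-43/56)²) = -(-4 + 2*(1849/3136)) = -(-4 + 1849/1568) = -1*(-4423/1568) = 4423/1568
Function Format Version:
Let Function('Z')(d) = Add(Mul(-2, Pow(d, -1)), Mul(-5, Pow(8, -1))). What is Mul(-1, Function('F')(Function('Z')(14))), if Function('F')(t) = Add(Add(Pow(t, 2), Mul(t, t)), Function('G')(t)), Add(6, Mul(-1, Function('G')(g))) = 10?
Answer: Rational(4423, 1568) ≈ 2.8208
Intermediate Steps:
Function('Z')(d) = Add(Rational(-5, 8), Mul(-2, Pow(d, -1))) (Function('Z')(d) = Add(Mul(-2, Pow(d, -1)), Mul(-5, Rational(1, 8))) = Add(Mul(-2, Pow(d, -1)), Rational(-5, 8)) = Add(Rational(-5, 8), Mul(-2, Pow(d, -1))))
Function('G')(g) = -4 (Function('G')(g) = Add(6, Mul(-1, 10)) = Add(6, -10) = -4)
Function('F')(t) = Add(-4, Mul(2, Pow(t, 2))) (Function('F')(t) = Add(Add(Pow(t, 2), Mul(t, t)), -4) = Add(Add(Pow(t, 2), Pow(t, 2)), -4) = Add(Mul(2, Pow(t, 2)), -4) = Add(-4, Mul(2, Pow(t, 2))))
Mul(-1, Function('F')(Function('Z')(14))) = Mul(-1, Add(-4, Mul(2, Pow(Add(Rational(-5, 8), Mul(-2, Pow(14, -1))), 2)))) = Mul(-1, Add(-4, Mul(2, Pow(Add(Rational(-5, 8), Mul(-2, Rational(1, 14))), 2)))) = Mul(-1, Add(-4, Mul(2, Pow(Add(Rational(-5, 8), Rational(-1, 7)), 2)))) = Mul(-1, Add(-4, Mul(2, Pow(Rational(-43, 56), 2)))) = Mul(-1, Add(-4, Mul(2, Rational(1849, 3136)))) = Mul(-1, Add(-4, Rational(1849, 1568))) = Mul(-1, Rational(-4423, 1568)) = Rational(4423, 1568)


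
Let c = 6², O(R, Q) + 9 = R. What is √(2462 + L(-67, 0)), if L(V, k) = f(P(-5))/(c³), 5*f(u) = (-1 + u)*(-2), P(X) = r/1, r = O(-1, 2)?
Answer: √2871676910/1080 ≈ 49.619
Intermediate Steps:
O(R, Q) = -9 + R
r = -10 (r = -9 - 1 = -10)
c = 36
P(X) = -10 (P(X) = -10/1 = -10*1 = -10)
f(u) = ⅖ - 2*u/5 (f(u) = ((-1 + u)*(-2))/5 = (2 - 2*u)/5 = ⅖ - 2*u/5)
L(V, k) = 11/116640 (L(V, k) = (⅖ - ⅖*(-10))/(36³) = (⅖ + 4)/46656 = (22/5)*(1/46656) = 11/116640)
√(2462 + L(-67, 0)) = √(2462 + 11/116640) = √(287167691/116640) = √2871676910/1080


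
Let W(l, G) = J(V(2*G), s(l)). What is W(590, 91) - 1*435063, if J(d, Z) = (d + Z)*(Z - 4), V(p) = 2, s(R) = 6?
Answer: -435047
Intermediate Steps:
J(d, Z) = (-4 + Z)*(Z + d) (J(d, Z) = (Z + d)*(-4 + Z) = (-4 + Z)*(Z + d))
W(l, G) = 16 (W(l, G) = 6**2 - 4*6 - 4*2 + 6*2 = 36 - 24 - 8 + 12 = 16)
W(590, 91) - 1*435063 = 16 - 1*435063 = 16 - 435063 = -435047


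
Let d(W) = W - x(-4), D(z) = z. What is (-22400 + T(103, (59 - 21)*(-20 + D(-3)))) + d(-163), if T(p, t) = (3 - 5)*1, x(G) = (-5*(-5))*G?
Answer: -22465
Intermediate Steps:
x(G) = 25*G
T(p, t) = -2 (T(p, t) = -2*1 = -2)
d(W) = 100 + W (d(W) = W - 25*(-4) = W - 1*(-100) = W + 100 = 100 + W)
(-22400 + T(103, (59 - 21)*(-20 + D(-3)))) + d(-163) = (-22400 - 2) + (100 - 163) = -22402 - 63 = -22465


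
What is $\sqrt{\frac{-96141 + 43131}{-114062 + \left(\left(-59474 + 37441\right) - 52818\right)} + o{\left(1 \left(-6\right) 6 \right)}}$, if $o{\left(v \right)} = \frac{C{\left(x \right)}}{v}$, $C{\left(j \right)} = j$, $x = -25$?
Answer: $\frac{\sqrt{139190783545}}{377826} \approx 0.98745$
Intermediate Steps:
$o{\left(v \right)} = - \frac{25}{v}$
$\sqrt{\frac{-96141 + 43131}{-114062 + \left(\left(-59474 + 37441\right) - 52818\right)} + o{\left(1 \left(-6\right) 6 \right)}} = \sqrt{\frac{-96141 + 43131}{-114062 + \left(\left(-59474 + 37441\right) - 52818\right)} - \frac{25}{1 \left(-6\right) 6}} = \sqrt{- \frac{53010}{-114062 - 74851} - \frac{25}{\left(-6\right) 6}} = \sqrt{- \frac{53010}{-114062 - 74851} - \frac{25}{-36}} = \sqrt{- \frac{53010}{-188913} - - \frac{25}{36}} = \sqrt{\left(-53010\right) \left(- \frac{1}{188913}\right) + \frac{25}{36}} = \sqrt{\frac{17670}{62971} + \frac{25}{36}} = \sqrt{\frac{2210395}{2266956}} = \frac{\sqrt{139190783545}}{377826}$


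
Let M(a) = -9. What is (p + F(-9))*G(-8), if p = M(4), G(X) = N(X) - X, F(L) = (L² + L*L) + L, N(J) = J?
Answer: 0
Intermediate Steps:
F(L) = L + 2*L² (F(L) = (L² + L²) + L = 2*L² + L = L + 2*L²)
G(X) = 0 (G(X) = X - X = 0)
p = -9
(p + F(-9))*G(-8) = (-9 - 9*(1 + 2*(-9)))*0 = (-9 - 9*(1 - 18))*0 = (-9 - 9*(-17))*0 = (-9 + 153)*0 = 144*0 = 0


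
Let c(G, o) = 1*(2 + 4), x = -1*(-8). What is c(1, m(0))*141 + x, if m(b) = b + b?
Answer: 854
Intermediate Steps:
m(b) = 2*b
x = 8
c(G, o) = 6 (c(G, o) = 1*6 = 6)
c(1, m(0))*141 + x = 6*141 + 8 = 846 + 8 = 854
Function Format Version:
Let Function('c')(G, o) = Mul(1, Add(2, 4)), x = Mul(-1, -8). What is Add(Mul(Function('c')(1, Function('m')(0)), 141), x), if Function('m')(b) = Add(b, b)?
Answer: 854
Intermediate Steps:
Function('m')(b) = Mul(2, b)
x = 8
Function('c')(G, o) = 6 (Function('c')(G, o) = Mul(1, 6) = 6)
Add(Mul(Function('c')(1, Function('m')(0)), 141), x) = Add(Mul(6, 141), 8) = Add(846, 8) = 854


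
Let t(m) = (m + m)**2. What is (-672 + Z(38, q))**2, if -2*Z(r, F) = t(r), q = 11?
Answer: 12673600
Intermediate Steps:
t(m) = 4*m**2 (t(m) = (2*m)**2 = 4*m**2)
Z(r, F) = -2*r**2
(-672 + Z(38, q))**2 = (-672 - 2*38**2)**2 = (-672 - 2*1444)**2 = (-672 - 2888)**2 = (-3560)**2 = 12673600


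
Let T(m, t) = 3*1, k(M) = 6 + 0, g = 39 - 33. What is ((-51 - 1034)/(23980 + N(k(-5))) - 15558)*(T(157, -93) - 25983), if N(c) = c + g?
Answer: 2424379693395/5998 ≈ 4.0420e+8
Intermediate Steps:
g = 6
k(M) = 6
T(m, t) = 3
N(c) = 6 + c (N(c) = c + 6 = 6 + c)
((-51 - 1034)/(23980 + N(k(-5))) - 15558)*(T(157, -93) - 25983) = ((-51 - 1034)/(23980 + (6 + 6)) - 15558)*(3 - 25983) = (-1085/(23980 + 12) - 15558)*(-25980) = (-1085/23992 - 15558)*(-25980) = -373268621/23992*(-25980) = 2424379693395/5998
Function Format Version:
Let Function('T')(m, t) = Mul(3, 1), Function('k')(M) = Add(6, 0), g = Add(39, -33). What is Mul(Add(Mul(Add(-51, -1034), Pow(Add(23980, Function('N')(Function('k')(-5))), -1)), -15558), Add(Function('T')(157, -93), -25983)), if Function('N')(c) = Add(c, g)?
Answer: Rational(2424379693395, 5998) ≈ 4.0420e+8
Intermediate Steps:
g = 6
Function('k')(M) = 6
Function('T')(m, t) = 3
Function('N')(c) = Add(6, c) (Function('N')(c) = Add(c, 6) = Add(6, c))
Mul(Add(Mul(Add(-51, -1034), Pow(Add(23980, Function('N')(Function('k')(-5))), -1)), -15558), Add(Function('T')(157, -93), -25983)) = Mul(Add(Mul(Add(-51, -1034), Pow(Add(23980, Add(6, 6)), -1)), -15558), Add(3, -25983)) = Mul(Add(Mul(-1085, Pow(Add(23980, 12), -1)), -15558), -25980) = Mul(Add(Mul(-1085, Pow(23992, -1)), -15558), -25980) = Mul(Add(Mul(-1085, Rational(1, 23992)), -15558), -25980) = Mul(Add(Rational(-1085, 23992), -15558), -25980) = Mul(Rational(-373268621, 23992), -25980) = Rational(2424379693395, 5998)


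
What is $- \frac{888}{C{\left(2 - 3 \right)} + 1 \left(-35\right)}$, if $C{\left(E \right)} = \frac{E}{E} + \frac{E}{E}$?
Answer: $\frac{296}{11} \approx 26.909$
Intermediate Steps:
$C{\left(E \right)} = 2$ ($C{\left(E \right)} = 1 + 1 = 2$)
$- \frac{888}{C{\left(2 - 3 \right)} + 1 \left(-35\right)} = - \frac{888}{2 + 1 \left(-35\right)} = - \frac{888}{2 - 35} = - \frac{888}{-33} = \left(-888\right) \left(- \frac{1}{33}\right) = \frac{296}{11}$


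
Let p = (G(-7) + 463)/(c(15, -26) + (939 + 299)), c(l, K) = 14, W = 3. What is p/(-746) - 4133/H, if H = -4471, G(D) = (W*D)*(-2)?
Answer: 3857931081/4175878232 ≈ 0.92386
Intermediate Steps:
G(D) = -6*D (G(D) = (3*D)*(-2) = -6*D)
p = 505/1252 (p = (-6*(-7) + 463)/(14 + (939 + 299)) = (42 + 463)/(14 + 1238) = 505/1252 ≈ 0.40335)
p/(-746) - 4133/H = (505/1252)/(-746) - 4133/(-4471) = (505/1252)*(-1/746) - 4133*(-1/4471) = -505/933992 + 4133/4471 = 3857931081/4175878232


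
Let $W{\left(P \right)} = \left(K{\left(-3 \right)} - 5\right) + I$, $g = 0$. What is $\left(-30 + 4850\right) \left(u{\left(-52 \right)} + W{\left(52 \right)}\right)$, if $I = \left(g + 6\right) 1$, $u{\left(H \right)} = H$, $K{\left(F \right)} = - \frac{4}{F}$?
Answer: $- \frac{718180}{3} \approx -2.3939 \cdot 10^{5}$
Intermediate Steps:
$I = 6$ ($I = \left(0 + 6\right) 1 = 6 \cdot 1 = 6$)
$W{\left(P \right)} = \frac{7}{3}$ ($W{\left(P \right)} = \left(- \frac{4}{-3} - 5\right) + 6 = \left(\left(-4\right) \left(- \frac{1}{3}\right) - 5\right) + 6 = \left(\frac{4}{3} - 5\right) + 6 = - \frac{11}{3} + 6 = \frac{7}{3}$)
$\left(-30 + 4850\right) \left(u{\left(-52 \right)} + W{\left(52 \right)}\right) = \left(-30 + 4850\right) \left(-52 + \frac{7}{3}\right) = 4820 \left(- \frac{149}{3}\right) = - \frac{718180}{3}$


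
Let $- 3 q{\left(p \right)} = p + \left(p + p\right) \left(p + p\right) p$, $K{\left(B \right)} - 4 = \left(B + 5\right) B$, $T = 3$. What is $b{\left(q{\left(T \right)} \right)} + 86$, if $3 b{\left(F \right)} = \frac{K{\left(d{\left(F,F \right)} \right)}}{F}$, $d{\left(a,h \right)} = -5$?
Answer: $\frac{9542}{111} \approx 85.964$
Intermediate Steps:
$K{\left(B \right)} = 4 + B \left(5 + B\right)$ ($K{\left(B \right)} = 4 + \left(B + 5\right) B = 4 + \left(5 + B\right) B = 4 + B \left(5 + B\right)$)
$q{\left(p \right)} = - \frac{4 p^{3}}{3} - \frac{p}{3}$ ($q{\left(p \right)} = - \frac{p + \left(p + p\right) \left(p + p\right) p}{3} = - \frac{p + 2 p 2 p p}{3} = - \frac{p + 4 p^{2} p}{3} = - \frac{p + 4 p^{3}}{3} = - \frac{4 p^{3}}{3} - \frac{p}{3}$)
$b{\left(F \right)} = \frac{4}{3 F}$ ($b{\left(F \right)} = \frac{\left(4 + \left(-5\right)^{2} + 5 \left(-5\right)\right) \frac{1}{F}}{3} = \frac{\left(4 + 25 - 25\right) \frac{1}{F}}{3} = \frac{4 \frac{1}{F}}{3} = \frac{4}{3 F}$)
$b{\left(q{\left(T \right)} \right)} + 86 = \frac{4}{3 \left(\left(- \frac{1}{3}\right) 3 \left(1 + 4 \cdot 3^{2}\right)\right)} + 86 = \frac{4}{3 \left(\left(- \frac{1}{3}\right) 3 \left(1 + 4 \cdot 9\right)\right)} + 86 = \frac{4}{3 \left(\left(- \frac{1}{3}\right) 3 \left(1 + 36\right)\right)} + 86 = \frac{4}{3 \left(\left(- \frac{1}{3}\right) 3 \cdot 37\right)} + 86 = \frac{4}{3 \left(-37\right)} + 86 = \frac{4}{3} \left(- \frac{1}{37}\right) + 86 = - \frac{4}{111} + 86 = \frac{9542}{111}$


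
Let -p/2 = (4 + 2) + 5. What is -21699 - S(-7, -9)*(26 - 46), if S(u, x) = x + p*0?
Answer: -21879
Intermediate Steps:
p = -22 (p = -2*((4 + 2) + 5) = -2*(6 + 5) = -2*11 = -22)
S(u, x) = x (S(u, x) = x - 22*0 = x + 0 = x)
-21699 - S(-7, -9)*(26 - 46) = -21699 - (-9)*(26 - 46) = -21699 - (-9)*(-20) = -21699 - 1*180 = -21699 - 180 = -21879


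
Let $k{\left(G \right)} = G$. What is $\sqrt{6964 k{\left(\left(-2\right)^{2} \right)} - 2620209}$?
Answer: $i \sqrt{2592353} \approx 1610.1 i$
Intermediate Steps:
$\sqrt{6964 k{\left(\left(-2\right)^{2} \right)} - 2620209} = \sqrt{6964 \left(-2\right)^{2} - 2620209} = \sqrt{6964 \cdot 4 - 2620209} = \sqrt{27856 - 2620209} = \sqrt{-2592353} = i \sqrt{2592353}$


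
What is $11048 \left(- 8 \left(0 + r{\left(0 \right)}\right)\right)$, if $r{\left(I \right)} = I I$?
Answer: $0$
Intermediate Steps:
$r{\left(I \right)} = I^{2}$
$11048 \left(- 8 \left(0 + r{\left(0 \right)}\right)\right) = 11048 \left(- 8 \left(0 + 0^{2}\right)\right) = 11048 \left(- 8 \left(0 + 0\right)\right) = 11048 \left(\left(-8\right) 0\right) = 11048 \cdot 0 = 0$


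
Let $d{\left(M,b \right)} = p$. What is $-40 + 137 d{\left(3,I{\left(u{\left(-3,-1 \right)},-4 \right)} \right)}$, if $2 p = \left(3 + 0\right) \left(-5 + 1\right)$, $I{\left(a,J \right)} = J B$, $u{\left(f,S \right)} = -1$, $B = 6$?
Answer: $-862$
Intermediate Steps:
$I{\left(a,J \right)} = 6 J$ ($I{\left(a,J \right)} = J 6 = 6 J$)
$p = -6$ ($p = \frac{\left(3 + 0\right) \left(-5 + 1\right)}{2} = \frac{3 \left(-4\right)}{2} = \frac{1}{2} \left(-12\right) = -6$)
$d{\left(M,b \right)} = -6$
$-40 + 137 d{\left(3,I{\left(u{\left(-3,-1 \right)},-4 \right)} \right)} = -40 + 137 \left(-6\right) = -40 - 822 = -862$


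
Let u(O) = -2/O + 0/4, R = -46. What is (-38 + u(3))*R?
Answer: 5336/3 ≈ 1778.7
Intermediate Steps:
u(O) = -2/O (u(O) = -2/O + 0*(¼) = -2/O + 0 = -2/O)
(-38 + u(3))*R = (-38 - 2/3)*(-46) = (-38 - 2*⅓)*(-46) = (-38 - ⅔)*(-46) = -116/3*(-46) = 5336/3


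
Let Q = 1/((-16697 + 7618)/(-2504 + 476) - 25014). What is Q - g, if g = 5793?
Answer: -293816982237/50719313 ≈ -5793.0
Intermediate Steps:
Q = -2028/50719313 (Q = 1/(-9079/(-2028) - 25014) = 1/(-9079*(-1/2028) - 25014) = 1/(9079/2028 - 25014) = 1/(-50719313/2028) = -2028/50719313 ≈ -3.9985e-5)
Q - g = -2028/50719313 - 1*5793 = -2028/50719313 - 5793 = -293816982237/50719313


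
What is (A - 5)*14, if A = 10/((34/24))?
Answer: 490/17 ≈ 28.824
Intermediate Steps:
A = 120/17 (A = 10/((34*(1/24))) = 10/(17/12) = 10*(12/17) = 120/17 ≈ 7.0588)
(A - 5)*14 = (120/17 - 5)*14 = (35/17)*14 = 490/17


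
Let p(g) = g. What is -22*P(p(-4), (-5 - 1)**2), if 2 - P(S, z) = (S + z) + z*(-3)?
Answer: -1716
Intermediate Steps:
P(S, z) = 2 - S + 2*z (P(S, z) = 2 - ((S + z) + z*(-3)) = 2 - ((S + z) - 3*z) = 2 - (S - 2*z) = 2 + (-S + 2*z) = 2 - S + 2*z)
-22*P(p(-4), (-5 - 1)**2) = -22*(2 - 1*(-4) + 2*(-5 - 1)**2) = -22*(2 + 4 + 2*(-6)**2) = -22*(2 + 4 + 2*36) = -22*(2 + 4 + 72) = -22*78 = -1716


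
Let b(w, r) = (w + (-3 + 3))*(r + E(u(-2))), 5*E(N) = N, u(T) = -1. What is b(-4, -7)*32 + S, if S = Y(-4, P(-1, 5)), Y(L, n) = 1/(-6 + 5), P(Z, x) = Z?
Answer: 4603/5 ≈ 920.60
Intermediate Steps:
E(N) = N/5
b(w, r) = w*(-⅕ + r) (b(w, r) = (w + (-3 + 3))*(r + (⅕)*(-1)) = (w + 0)*(r - ⅕) = w*(-⅕ + r))
Y(L, n) = -1 (Y(L, n) = 1/(-1) = -1)
S = -1
b(-4, -7)*32 + S = -4*(-⅕ - 7)*32 - 1 = -4*(-36/5)*32 - 1 = (144/5)*32 - 1 = 4608/5 - 1 = 4603/5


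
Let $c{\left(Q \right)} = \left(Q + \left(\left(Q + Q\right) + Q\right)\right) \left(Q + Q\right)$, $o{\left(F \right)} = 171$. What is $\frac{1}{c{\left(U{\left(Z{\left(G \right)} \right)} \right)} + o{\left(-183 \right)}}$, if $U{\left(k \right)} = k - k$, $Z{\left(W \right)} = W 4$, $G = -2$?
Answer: $\frac{1}{171} \approx 0.005848$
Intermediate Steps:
$Z{\left(W \right)} = 4 W$
$U{\left(k \right)} = 0$
$c{\left(Q \right)} = 8 Q^{2}$ ($c{\left(Q \right)} = \left(Q + \left(2 Q + Q\right)\right) 2 Q = \left(Q + 3 Q\right) 2 Q = 4 Q 2 Q = 8 Q^{2}$)
$\frac{1}{c{\left(U{\left(Z{\left(G \right)} \right)} \right)} + o{\left(-183 \right)}} = \frac{1}{8 \cdot 0^{2} + 171} = \frac{1}{8 \cdot 0 + 171} = \frac{1}{0 + 171} = \frac{1}{171}$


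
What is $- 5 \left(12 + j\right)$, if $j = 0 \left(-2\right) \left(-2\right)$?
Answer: $-60$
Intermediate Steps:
$j = 0$ ($j = 0 \left(-2\right) = 0$)
$- 5 \left(12 + j\right) = - 5 \left(12 + 0\right) = \left(-5\right) 12 = -60$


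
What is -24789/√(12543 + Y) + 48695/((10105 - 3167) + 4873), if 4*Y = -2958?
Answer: 48695/11811 - 8263*√5246/2623 ≈ -224.04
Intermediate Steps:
Y = -1479/2 (Y = (¼)*(-2958) = -1479/2 ≈ -739.50)
-24789/√(12543 + Y) + 48695/((10105 - 3167) + 4873) = -24789/√(12543 - 1479/2) + 48695/((10105 - 3167) + 4873) = -24789*√5246/7869 + 48695/(6938 + 4873) = -24789*√5246/7869 + 48695/11811 = -8263*√5246/2623 + 48695*(1/11811) = -8263*√5246/2623 + 48695/11811 = 48695/11811 - 8263*√5246/2623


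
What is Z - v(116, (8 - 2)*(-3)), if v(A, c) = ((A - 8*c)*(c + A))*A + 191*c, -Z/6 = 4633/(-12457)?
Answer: -36776050796/12457 ≈ -2.9522e+6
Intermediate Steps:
Z = 27798/12457 (Z = -27798/(-12457) = -27798*(-1)/12457 = -6*(-4633/12457) = 27798/12457 ≈ 2.2315)
v(A, c) = 191*c + A*(A + c)*(A - 8*c) (v(A, c) = ((A - 8*c)*(A + c))*A + 191*c = ((A + c)*(A - 8*c))*A + 191*c = A*(A + c)*(A - 8*c) + 191*c = 191*c + A*(A + c)*(A - 8*c))
Z - v(116, (8 - 2)*(-3)) = 27798/12457 - (116³ + 191*((8 - 2)*(-3)) - 8*116*((8 - 2)*(-3))² - 7*(8 - 2)*(-3)*116²) = 27798/12457 - (1560896 + 191*(6*(-3)) - 8*116*(6*(-3))² - 7*6*(-3)*13456) = 27798/12457 - (1560896 + 191*(-18) - 8*116*(-18)² - 7*(-18)*13456) = 27798/12457 - (1560896 - 3438 - 8*116*324 + 1695456) = 27798/12457 - (1560896 - 3438 - 300672 + 1695456) = 27798/12457 - 1*2952242 = 27798/12457 - 2952242 = -36776050796/12457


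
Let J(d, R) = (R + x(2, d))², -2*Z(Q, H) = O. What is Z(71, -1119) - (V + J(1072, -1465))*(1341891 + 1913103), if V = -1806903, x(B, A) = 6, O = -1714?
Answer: -1047385458475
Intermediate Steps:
Z(Q, H) = 857 (Z(Q, H) = -½*(-1714) = 857)
J(d, R) = (6 + R)² (J(d, R) = (R + 6)² = (6 + R)²)
Z(71, -1119) - (V + J(1072, -1465))*(1341891 + 1913103) = 857 - (-1806903 + (6 - 1465)²)*(1341891 + 1913103) = 857 - (-1806903 + (-1459)²)*3254994 = 857 - (-1806903 + 2128681)*3254994 = 857 - 321778*3254994 = 857 - 1*1047385459332 = 857 - 1047385459332 = -1047385458475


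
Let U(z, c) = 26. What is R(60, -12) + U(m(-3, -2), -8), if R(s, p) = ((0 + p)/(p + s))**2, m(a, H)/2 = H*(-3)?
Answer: 417/16 ≈ 26.063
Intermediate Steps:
m(a, H) = -6*H (m(a, H) = 2*(H*(-3)) = 2*(-3*H) = -6*H)
R(s, p) = p**2/(p + s)**2 (R(s, p) = (p/(p + s))**2 = p**2/(p + s)**2)
R(60, -12) + U(m(-3, -2), -8) = (-12)**2/(-12 + 60)**2 + 26 = 144/48**2 + 26 = 144*(1/2304) + 26 = 1/16 + 26 = 417/16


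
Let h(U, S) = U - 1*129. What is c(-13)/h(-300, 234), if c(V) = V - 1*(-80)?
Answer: -67/429 ≈ -0.15618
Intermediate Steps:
h(U, S) = -129 + U (h(U, S) = U - 129 = -129 + U)
c(V) = 80 + V (c(V) = V + 80 = 80 + V)
c(-13)/h(-300, 234) = (80 - 13)/(-129 - 300) = 67/(-429) = 67*(-1/429) = -67/429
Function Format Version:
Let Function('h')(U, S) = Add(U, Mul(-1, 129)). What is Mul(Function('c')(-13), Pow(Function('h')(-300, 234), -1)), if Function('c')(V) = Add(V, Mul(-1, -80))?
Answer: Rational(-67, 429) ≈ -0.15618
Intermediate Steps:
Function('h')(U, S) = Add(-129, U) (Function('h')(U, S) = Add(U, -129) = Add(-129, U))
Function('c')(V) = Add(80, V) (Function('c')(V) = Add(V, 80) = Add(80, V))
Mul(Function('c')(-13), Pow(Function('h')(-300, 234), -1)) = Mul(Add(80, -13), Pow(Add(-129, -300), -1)) = Mul(67, Pow(-429, -1)) = Mul(67, Rational(-1, 429)) = Rational(-67, 429)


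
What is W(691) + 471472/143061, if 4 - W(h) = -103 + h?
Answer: -83076152/143061 ≈ -580.70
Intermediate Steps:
W(h) = 107 - h (W(h) = 4 - (-103 + h) = 4 + (103 - h) = 107 - h)
W(691) + 471472/143061 = (107 - 1*691) + 471472/143061 = (107 - 691) + 471472*(1/143061) = -584 + 471472/143061 = -83076152/143061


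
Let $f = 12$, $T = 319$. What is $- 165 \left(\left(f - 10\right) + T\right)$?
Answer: $-52965$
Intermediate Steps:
$- 165 \left(\left(f - 10\right) + T\right) = - 165 \left(\left(12 - 10\right) + 319\right) = - 165 \left(2 + 319\right) = \left(-165\right) 321 = -52965$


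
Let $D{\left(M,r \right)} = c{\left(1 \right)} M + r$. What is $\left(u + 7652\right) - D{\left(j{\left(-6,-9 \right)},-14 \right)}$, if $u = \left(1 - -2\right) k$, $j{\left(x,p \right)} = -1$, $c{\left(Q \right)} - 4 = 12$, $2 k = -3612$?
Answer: $2264$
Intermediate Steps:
$k = -1806$ ($k = \frac{1}{2} \left(-3612\right) = -1806$)
$c{\left(Q \right)} = 16$ ($c{\left(Q \right)} = 4 + 12 = 16$)
$D{\left(M,r \right)} = r + 16 M$ ($D{\left(M,r \right)} = 16 M + r = r + 16 M$)
$u = -5418$ ($u = \left(1 - -2\right) \left(-1806\right) = \left(1 + 2\right) \left(-1806\right) = 3 \left(-1806\right) = -5418$)
$\left(u + 7652\right) - D{\left(j{\left(-6,-9 \right)},-14 \right)} = \left(-5418 + 7652\right) - \left(-14 + 16 \left(-1\right)\right) = 2234 - \left(-14 - 16\right) = 2234 - -30 = 2234 + 30 = 2264$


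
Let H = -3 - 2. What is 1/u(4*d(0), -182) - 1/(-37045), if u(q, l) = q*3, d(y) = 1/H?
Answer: -185213/444540 ≈ -0.41664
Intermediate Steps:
H = -5
d(y) = -⅕ (d(y) = 1/(-5) = -⅕)
u(q, l) = 3*q
1/u(4*d(0), -182) - 1/(-37045) = 1/(3*(4*(-⅕))) - 1/(-37045) = 1/(3*(-⅘)) - 1*(-1/37045) = 1/(-12/5) + 1/37045 = -5/12 + 1/37045 = -185213/444540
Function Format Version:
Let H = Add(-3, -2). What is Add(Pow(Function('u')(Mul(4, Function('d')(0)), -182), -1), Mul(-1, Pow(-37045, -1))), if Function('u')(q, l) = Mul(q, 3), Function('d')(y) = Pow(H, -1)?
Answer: Rational(-185213, 444540) ≈ -0.41664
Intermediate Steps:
H = -5
Function('d')(y) = Rational(-1, 5) (Function('d')(y) = Pow(-5, -1) = Rational(-1, 5))
Function('u')(q, l) = Mul(3, q)
Add(Pow(Function('u')(Mul(4, Function('d')(0)), -182), -1), Mul(-1, Pow(-37045, -1))) = Add(Pow(Mul(3, Mul(4, Rational(-1, 5))), -1), Mul(-1, Pow(-37045, -1))) = Add(Pow(Mul(3, Rational(-4, 5)), -1), Mul(-1, Rational(-1, 37045))) = Add(Pow(Rational(-12, 5), -1), Rational(1, 37045)) = Add(Rational(-5, 12), Rational(1, 37045)) = Rational(-185213, 444540)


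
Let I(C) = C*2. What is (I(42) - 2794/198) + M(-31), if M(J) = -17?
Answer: 476/9 ≈ 52.889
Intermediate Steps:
I(C) = 2*C
(I(42) - 2794/198) + M(-31) = (2*42 - 2794/198) - 17 = (84 - 2794*1/198) - 17 = (84 - 127/9) - 17 = 629/9 - 17 = 476/9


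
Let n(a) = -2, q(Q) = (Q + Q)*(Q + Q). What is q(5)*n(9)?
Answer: -200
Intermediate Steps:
q(Q) = 4*Q**2 (q(Q) = (2*Q)*(2*Q) = 4*Q**2)
q(5)*n(9) = (4*5**2)*(-2) = (4*25)*(-2) = 100*(-2) = -200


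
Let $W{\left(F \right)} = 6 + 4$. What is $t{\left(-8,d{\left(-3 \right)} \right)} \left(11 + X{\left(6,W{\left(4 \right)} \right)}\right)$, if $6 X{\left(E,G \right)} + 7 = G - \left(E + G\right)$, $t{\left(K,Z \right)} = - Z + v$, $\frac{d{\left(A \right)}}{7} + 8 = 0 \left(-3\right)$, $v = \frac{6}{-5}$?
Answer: $\frac{7261}{15} \approx 484.07$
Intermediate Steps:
$v = - \frac{6}{5}$ ($v = 6 \left(- \frac{1}{5}\right) = - \frac{6}{5} \approx -1.2$)
$d{\left(A \right)} = -56$ ($d{\left(A \right)} = -56 + 7 \cdot 0 \left(-3\right) = -56 + 7 \cdot 0 = -56 + 0 = -56$)
$t{\left(K,Z \right)} = - \frac{6}{5} - Z$ ($t{\left(K,Z \right)} = - Z - \frac{6}{5} = - \frac{6}{5} - Z$)
$W{\left(F \right)} = 10$
$X{\left(E,G \right)} = - \frac{7}{6} - \frac{E}{6}$ ($X{\left(E,G \right)} = - \frac{7}{6} + \frac{G - \left(E + G\right)}{6} = - \frac{7}{6} + \frac{\left(-1\right) E}{6} = - \frac{7}{6} - \frac{E}{6}$)
$t{\left(-8,d{\left(-3 \right)} \right)} \left(11 + X{\left(6,W{\left(4 \right)} \right)}\right) = \left(- \frac{6}{5} - -56\right) \left(11 - \frac{13}{6}\right) = \left(- \frac{6}{5} + 56\right) \left(11 - \frac{13}{6}\right) = \frac{274 \left(11 - \frac{13}{6}\right)}{5} = \frac{274}{5} \cdot \frac{53}{6} = \frac{7261}{15}$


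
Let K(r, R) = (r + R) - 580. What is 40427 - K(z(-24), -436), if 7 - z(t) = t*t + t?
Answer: 41988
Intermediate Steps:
z(t) = 7 - t - t**2 (z(t) = 7 - (t*t + t) = 7 - (t**2 + t) = 7 - (t + t**2) = 7 + (-t - t**2) = 7 - t - t**2)
K(r, R) = -580 + R + r (K(r, R) = (R + r) - 580 = -580 + R + r)
40427 - K(z(-24), -436) = 40427 - (-580 - 436 + (7 - 1*(-24) - 1*(-24)**2)) = 40427 - (-580 - 436 + (7 + 24 - 1*576)) = 40427 - (-580 - 436 + (7 + 24 - 576)) = 40427 - (-580 - 436 - 545) = 40427 - 1*(-1561) = 40427 + 1561 = 41988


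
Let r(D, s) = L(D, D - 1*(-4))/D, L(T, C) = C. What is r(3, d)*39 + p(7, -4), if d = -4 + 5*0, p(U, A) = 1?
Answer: 92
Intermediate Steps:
d = -4 (d = -4 + 0 = -4)
r(D, s) = (4 + D)/D (r(D, s) = (D - 1*(-4))/D = (D + 4)/D = (4 + D)/D)
r(3, d)*39 + p(7, -4) = ((4 + 3)/3)*39 + 1 = ((⅓)*7)*39 + 1 = (7/3)*39 + 1 = 91 + 1 = 92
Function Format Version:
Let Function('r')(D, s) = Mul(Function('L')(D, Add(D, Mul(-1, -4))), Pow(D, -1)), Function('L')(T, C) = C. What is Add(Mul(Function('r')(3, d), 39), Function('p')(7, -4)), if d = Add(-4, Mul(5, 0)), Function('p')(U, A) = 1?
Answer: 92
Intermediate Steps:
d = -4 (d = Add(-4, 0) = -4)
Function('r')(D, s) = Mul(Pow(D, -1), Add(4, D)) (Function('r')(D, s) = Mul(Add(D, Mul(-1, -4)), Pow(D, -1)) = Mul(Add(D, 4), Pow(D, -1)) = Mul(Add(4, D), Pow(D, -1)) = Mul(Pow(D, -1), Add(4, D)))
Add(Mul(Function('r')(3, d), 39), Function('p')(7, -4)) = Add(Mul(Mul(Pow(3, -1), Add(4, 3)), 39), 1) = Add(Mul(Mul(Rational(1, 3), 7), 39), 1) = Add(Mul(Rational(7, 3), 39), 1) = Add(91, 1) = 92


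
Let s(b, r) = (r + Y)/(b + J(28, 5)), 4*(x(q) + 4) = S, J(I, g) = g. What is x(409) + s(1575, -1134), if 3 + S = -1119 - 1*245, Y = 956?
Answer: -546463/1580 ≈ -345.86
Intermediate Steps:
S = -1367 (S = -3 + (-1119 - 1*245) = -3 + (-1119 - 245) = -3 - 1364 = -1367)
x(q) = -1383/4 (x(q) = -4 + (¼)*(-1367) = -4 - 1367/4 = -1383/4)
s(b, r) = (956 + r)/(5 + b) (s(b, r) = (r + 956)/(b + 5) = (956 + r)/(5 + b))
x(409) + s(1575, -1134) = -1383/4 + (956 - 1134)/(5 + 1575) = -1383/4 - 178/1580 = -1383/4 + (1/1580)*(-178) = -1383/4 - 89/790 = -546463/1580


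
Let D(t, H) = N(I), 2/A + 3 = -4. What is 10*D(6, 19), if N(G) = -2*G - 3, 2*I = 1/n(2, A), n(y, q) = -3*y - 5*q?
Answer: -445/16 ≈ -27.813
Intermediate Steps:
A = -2/7 (A = 2/(-3 - 4) = 2/(-7) = 2*(-1/7) = -2/7 ≈ -0.28571)
n(y, q) = -5*q - 3*y
I = -7/64 (I = 1/(2*(-5*(-2/7) - 3*2)) = 1/(2*(10/7 - 6)) = 1/(2*(-32/7)) = (1/2)*(-7/32) = -7/64 ≈ -0.10938)
N(G) = -3 - 2*G
D(t, H) = -89/32 (D(t, H) = -3 - 2*(-7/64) = -3 + 7/32 = -89/32)
10*D(6, 19) = 10*(-89/32) = -445/16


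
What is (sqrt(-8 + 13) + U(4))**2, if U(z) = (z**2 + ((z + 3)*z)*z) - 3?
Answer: (125 + sqrt(5))**2 ≈ 16189.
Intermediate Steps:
U(z) = -3 + z**2 + z**2*(3 + z) (U(z) = (z**2 + ((3 + z)*z)*z) - 3 = (z**2 + (z*(3 + z))*z) - 3 = (z**2 + z**2*(3 + z)) - 3 = -3 + z**2 + z**2*(3 + z))
(sqrt(-8 + 13) + U(4))**2 = (sqrt(-8 + 13) + (-3 + 4**3 + 4*4**2))**2 = (sqrt(5) + (-3 + 64 + 4*16))**2 = (sqrt(5) + (-3 + 64 + 64))**2 = (sqrt(5) + 125)**2 = (125 + sqrt(5))**2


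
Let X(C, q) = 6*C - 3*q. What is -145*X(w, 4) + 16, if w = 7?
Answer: -4334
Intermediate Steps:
X(C, q) = -3*q + 6*C
-145*X(w, 4) + 16 = -145*(-3*4 + 6*7) + 16 = -145*(-12 + 42) + 16 = -145*30 + 16 = -4350 + 16 = -4334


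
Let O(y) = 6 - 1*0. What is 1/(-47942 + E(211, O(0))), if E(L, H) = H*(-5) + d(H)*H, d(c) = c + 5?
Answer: -1/47906 ≈ -2.0874e-5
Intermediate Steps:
O(y) = 6 (O(y) = 6 + 0 = 6)
d(c) = 5 + c
E(L, H) = -5*H + H*(5 + H) (E(L, H) = H*(-5) + (5 + H)*H = -5*H + H*(5 + H))
1/(-47942 + E(211, O(0))) = 1/(-47942 + 6²) = 1/(-47942 + 36) = 1/(-47906) = -1/47906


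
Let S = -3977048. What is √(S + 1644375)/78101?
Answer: I*√2332673/78101 ≈ 0.019556*I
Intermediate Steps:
√(S + 1644375)/78101 = √(-3977048 + 1644375)/78101 = √(-2332673)*(1/78101) = (I*√2332673)*(1/78101) = I*√2332673/78101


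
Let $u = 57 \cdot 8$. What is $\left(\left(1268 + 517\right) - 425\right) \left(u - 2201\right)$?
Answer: $-2373200$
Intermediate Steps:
$u = 456$
$\left(\left(1268 + 517\right) - 425\right) \left(u - 2201\right) = \left(\left(1268 + 517\right) - 425\right) \left(456 - 2201\right) = \left(1785 - 425\right) \left(-1745\right) = 1360 \left(-1745\right) = -2373200$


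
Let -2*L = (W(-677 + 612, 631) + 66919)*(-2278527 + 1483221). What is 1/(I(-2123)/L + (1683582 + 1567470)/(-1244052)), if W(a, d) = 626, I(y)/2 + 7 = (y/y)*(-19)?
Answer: -309394256643315/808532776438553 ≈ -0.38266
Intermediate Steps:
I(y) = -52 (I(y) = -14 + 2*((y/y)*(-19)) = -14 + 2*(1*(-19)) = -14 + 2*(-19) = -14 - 38 = -52)
L = 26859471885 (L = -(626 + 66919)*(-2278527 + 1483221)/2 = -67545*(-795306)/2 = -½*(-53718943770) = 26859471885)
1/(I(-2123)/L + (1683582 + 1567470)/(-1244052)) = 1/(-52/26859471885 + (1683582 + 1567470)/(-1244052)) = 1/(-52*1/26859471885 + 3251052*(-1/1244052)) = 1/(-52/26859471885 - 90307/34557) = 1/(-808532776438553/309394256643315) = -309394256643315/808532776438553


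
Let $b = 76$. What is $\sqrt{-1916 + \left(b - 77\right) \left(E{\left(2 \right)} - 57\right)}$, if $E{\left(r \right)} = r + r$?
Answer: $9 i \sqrt{23} \approx 43.162 i$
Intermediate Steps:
$E{\left(r \right)} = 2 r$
$\sqrt{-1916 + \left(b - 77\right) \left(E{\left(2 \right)} - 57\right)} = \sqrt{-1916 + \left(76 - 77\right) \left(2 \cdot 2 - 57\right)} = \sqrt{-1916 - \left(4 - 57\right)} = \sqrt{-1916 - -53} = \sqrt{-1916 + 53} = \sqrt{-1863} = 9 i \sqrt{23}$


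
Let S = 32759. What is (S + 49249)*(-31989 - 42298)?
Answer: -6092128296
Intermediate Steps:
(S + 49249)*(-31989 - 42298) = (32759 + 49249)*(-31989 - 42298) = 82008*(-74287) = -6092128296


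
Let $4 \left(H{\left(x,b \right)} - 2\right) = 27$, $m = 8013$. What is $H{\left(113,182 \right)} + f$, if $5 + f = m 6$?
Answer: $\frac{192327}{4} \approx 48082.0$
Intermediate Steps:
$H{\left(x,b \right)} = \frac{35}{4}$ ($H{\left(x,b \right)} = 2 + \frac{1}{4} \cdot 27 = 2 + \frac{27}{4} = \frac{35}{4}$)
$f = 48073$ ($f = -5 + 8013 \cdot 6 = -5 + 48078 = 48073$)
$H{\left(113,182 \right)} + f = \frac{35}{4} + 48073 = \frac{192327}{4}$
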